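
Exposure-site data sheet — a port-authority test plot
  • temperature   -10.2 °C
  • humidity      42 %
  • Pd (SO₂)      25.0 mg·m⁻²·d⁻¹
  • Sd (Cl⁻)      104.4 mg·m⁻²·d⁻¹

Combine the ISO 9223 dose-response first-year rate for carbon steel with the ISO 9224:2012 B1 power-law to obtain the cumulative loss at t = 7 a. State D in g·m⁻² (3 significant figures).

carbon steel: f(T) = +0.150·(T−10) [T≤10 °C] = -3.0300
  sulphur-dioxide contribution → 1.056 μm/a
  chloride contribution → 4.841 μm/a
  total first-year rate 5.897 μm/a
Power-law: D(7) = r_corr · 7^0.523
  D(7) = 5.897 × 7^0.523 = 5.897 × 2.767 = 16.32 μm
  Mass loss = 16.32 μm × 7.85 g/cm³ = 128.1 g·m⁻²

D(7) = 128 g·m⁻²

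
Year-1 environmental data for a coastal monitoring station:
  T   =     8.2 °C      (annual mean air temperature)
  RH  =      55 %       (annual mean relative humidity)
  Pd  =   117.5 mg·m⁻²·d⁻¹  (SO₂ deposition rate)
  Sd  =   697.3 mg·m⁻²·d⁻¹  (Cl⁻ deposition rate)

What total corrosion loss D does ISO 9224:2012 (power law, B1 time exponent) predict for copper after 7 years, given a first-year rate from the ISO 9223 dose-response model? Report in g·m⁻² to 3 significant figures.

copper: T≤10 °C ⇒ hinge +0.126·(8.2−10) = -0.2268
  Pd branch = 0.0053·Pd^0.26·e^(0.059·RH+f) = 0.3743 μm/a
  Sd branch = 0.01025·Sd^0.27·e^(0.036·RH+0.049·T) = 0.6499 μm/a
  r_corr = 0.3743 + 0.6499 = 1.024 μm/a
ISO 9224: D(t) = r_corr · t^b with b = 0.667 (copper, B1)
  D(7) = 1.024 × 7^0.667 = 1.024 × 3.662 = 3.75 μm
  Mass loss = 3.75 μm × 8.96 g/cm³ = 33.6 g·m⁻²

D(7) = 33.6 g·m⁻²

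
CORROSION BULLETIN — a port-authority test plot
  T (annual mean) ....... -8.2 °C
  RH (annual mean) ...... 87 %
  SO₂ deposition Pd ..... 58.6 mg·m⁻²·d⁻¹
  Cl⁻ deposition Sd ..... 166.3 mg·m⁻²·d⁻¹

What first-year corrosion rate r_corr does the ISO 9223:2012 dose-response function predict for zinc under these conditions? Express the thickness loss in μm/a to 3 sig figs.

r_corr = 2.44 μm/a

zinc: temperature factor f = +0.038·(-18.2) = -0.6916
  sulphur-dioxide contribution → 2.119 μm/a
  chloride contribution → 0.3225 μm/a
  ⇒ r_corr(zinc) = 2.442 μm/a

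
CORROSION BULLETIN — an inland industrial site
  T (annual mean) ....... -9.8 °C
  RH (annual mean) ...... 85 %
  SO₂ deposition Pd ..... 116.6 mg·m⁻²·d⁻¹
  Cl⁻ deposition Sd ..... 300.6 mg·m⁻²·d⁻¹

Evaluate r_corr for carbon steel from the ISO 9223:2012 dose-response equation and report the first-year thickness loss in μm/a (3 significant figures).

carbon steel: f(T) = +0.150·(T−10) [T≤10 °C] = -2.9700
  SO₂ term: 1.77·116.6^0.52·exp(0.02·85-2.9700) = 5.903
  Cl⁻ term: 0.102·300.6^0.62·exp(0.033·85+0.04·-9.8) = 39.17
  r_corr = 5.903 + 39.17 = 45.07 μm/a

r_corr = 45.1 μm/a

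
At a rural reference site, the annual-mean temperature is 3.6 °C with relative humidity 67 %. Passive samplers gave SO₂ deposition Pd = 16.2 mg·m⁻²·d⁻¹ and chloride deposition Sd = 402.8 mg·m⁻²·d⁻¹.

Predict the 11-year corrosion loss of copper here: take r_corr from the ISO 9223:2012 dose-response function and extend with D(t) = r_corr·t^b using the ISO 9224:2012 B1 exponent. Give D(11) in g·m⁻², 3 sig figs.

copper: f(T) = +0.126·(T−10) [T≤10 °C] = -0.8064
  Pd branch = 0.0053·Pd^0.26·e^(0.059·RH+f) = 0.2543 μm/a
  Cl⁻ term: 0.01025·402.8^0.27·exp(0.036·67+0.049·3.6) = 0.689
  sum: 0.2543 + 0.689 → r_corr = 0.9433 μm/a
ISO 9224: D(t) = r_corr · t^b with b = 0.667 (copper, B1)
  D(11) = 0.9433 × 11^0.667 = 0.9433 × 4.95 = 4.669 μm
  Mass loss = 4.669 μm × 8.96 g/cm³ = 41.84 g·m⁻²

D(11) = 41.8 g·m⁻²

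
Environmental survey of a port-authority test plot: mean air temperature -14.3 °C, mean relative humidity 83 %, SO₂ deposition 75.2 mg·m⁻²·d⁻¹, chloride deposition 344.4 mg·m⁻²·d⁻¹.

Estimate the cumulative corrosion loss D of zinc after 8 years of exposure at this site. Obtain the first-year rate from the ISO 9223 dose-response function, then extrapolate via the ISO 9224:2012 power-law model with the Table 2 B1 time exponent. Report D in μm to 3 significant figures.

D(8) = 9.99 μm

zinc: temperature factor f = +0.038·(-24.3) = -0.9234
  sulphur-dioxide contribution → 1.56 μm/a
  chloride contribution → 0.2816 μm/a
  total first-year rate 1.842 μm/a
ISO 9224: D(t) = r_corr · t^b with b = 0.813 (zinc, B1)
  D(8) = 1.842 × 8^0.813 = 1.842 × 5.423 = 9.989 μm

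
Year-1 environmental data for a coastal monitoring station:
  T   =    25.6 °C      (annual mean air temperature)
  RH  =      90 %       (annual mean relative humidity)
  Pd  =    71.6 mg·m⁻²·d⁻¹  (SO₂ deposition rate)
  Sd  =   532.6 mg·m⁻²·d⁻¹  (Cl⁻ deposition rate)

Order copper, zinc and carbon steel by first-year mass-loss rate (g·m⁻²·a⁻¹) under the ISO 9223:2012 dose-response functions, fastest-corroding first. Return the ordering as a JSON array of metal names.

["carbon steel", "zinc", "copper"]

copper: temperature factor f = -0.080·(15.6) = -1.2480
  Pd branch = 0.0053·Pd^0.26·e^(0.059·RH+f) = 0.9347 μm/a
  Cl⁻ term: 0.01025·532.6^0.27·exp(0.036·90+0.049·25.6) = 4.997
  r_corr = 0.9347 + 4.997 = 5.932 μm/a
  mass loss = 5.932 μm/a × 8.96 g/cm³ = 53.15 g·m⁻²·a⁻¹
zinc: temperature factor f = -0.071·(15.6) = -1.1076
  Pd branch = 0.0129·Pd^0.44·e^(0.046·RH+f) = 1.753 μm/a
  Cl⁻ term: 0.0175·532.6^0.57·exp(0.008·90+0.085·25.6) = 11.34
  r_corr = 1.753 + 11.34 = 13.1 μm/a
  mass loss = 13.1 μm/a × 7.14 g/cm³ = 93.52 g·m⁻²·a⁻¹
carbon steel: temperature factor f = -0.054·(15.6) = -0.8424
  Pd branch = 1.77·Pd^0.52·e^(0.02·RH+f) = 42.5 μm/a
  Sd branch = 0.102·Sd^0.62·e^(0.033·RH+0.04·T) = 271.4 μm/a
  r_corr = 42.5 + 271.4 = 313.9 μm/a
  mass loss = 313.9 μm/a × 7.85 g/cm³ = 2464 g·m⁻²·a⁻¹
Ordering by g·m⁻²·a⁻¹: carbon steel (2460) > zinc (93.5) > copper (53.2)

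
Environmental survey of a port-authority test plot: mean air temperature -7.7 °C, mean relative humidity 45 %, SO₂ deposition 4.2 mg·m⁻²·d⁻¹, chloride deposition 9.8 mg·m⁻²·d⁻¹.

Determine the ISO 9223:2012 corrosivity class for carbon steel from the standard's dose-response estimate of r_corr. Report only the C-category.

C2

carbon steel: temperature factor f = +0.150·(-17.7) = -2.6550
  sulphur-dioxide contribution → 0.6455 μm/a
  chloride contribution → 1.362 μm/a
  total first-year rate 2.008 μm/a
Category bounds: 1.3…25 μm/a bracket r_corr ⇒ C2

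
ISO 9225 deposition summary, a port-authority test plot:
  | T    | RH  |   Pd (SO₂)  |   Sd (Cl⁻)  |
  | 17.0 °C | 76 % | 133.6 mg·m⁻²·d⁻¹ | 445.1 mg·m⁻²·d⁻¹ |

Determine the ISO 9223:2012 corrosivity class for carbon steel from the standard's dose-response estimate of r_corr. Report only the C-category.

C5

carbon steel: T>10 °C ⇒ hinge -0.054·(17.0−10) = -0.3780
  sulphur-dioxide contribution → 70.69 μm/a
  chloride contribution → 108.4 μm/a
  ⇒ r_corr(carbon steel) = 179.1 μm/a
Category bounds: 80…200 μm/a bracket r_corr ⇒ C5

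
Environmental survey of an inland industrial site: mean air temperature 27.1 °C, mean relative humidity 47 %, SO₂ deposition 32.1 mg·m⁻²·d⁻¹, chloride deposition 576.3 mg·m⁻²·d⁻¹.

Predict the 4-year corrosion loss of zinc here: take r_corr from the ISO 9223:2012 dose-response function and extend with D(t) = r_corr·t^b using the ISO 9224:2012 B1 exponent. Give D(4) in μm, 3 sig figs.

zinc: temperature factor f = -0.071·(17.1) = -1.2141
  Pd branch = 0.0129·Pd^0.44·e^(0.046·RH+f) = 0.1532 μm/a
  Cl⁻ term: 0.0175·576.3^0.57·exp(0.008·47+0.085·27.1) = 9.557
  r_corr = 0.1532 + 9.557 = 9.71 μm/a
Power-law: D(4) = r_corr · 4^0.813
  D(4) = 9.71 × 4^0.813 = 9.71 × 3.087 = 29.97 μm

D(4) = 30.0 μm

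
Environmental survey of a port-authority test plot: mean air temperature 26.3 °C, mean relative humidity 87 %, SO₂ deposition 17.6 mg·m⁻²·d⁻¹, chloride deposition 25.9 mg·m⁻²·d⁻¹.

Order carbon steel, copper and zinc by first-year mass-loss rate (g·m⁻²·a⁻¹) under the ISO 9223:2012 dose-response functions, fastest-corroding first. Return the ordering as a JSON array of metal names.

["carbon steel", "copper", "zinc"]

carbon steel: T>10 °C ⇒ hinge -0.054·(26.3−10) = -0.8802
  sulphur-dioxide contribution → 18.58 μm/a
  chloride contribution → 38.78 μm/a
  ⇒ r_corr(carbon steel) = 57.36 μm/a
  mass loss = 57.36 μm/a × 7.85 g/cm³ = 450.3 g·m⁻²·a⁻¹
copper: T>10 °C ⇒ hinge -0.080·(26.3−10) = -1.3040
  sulphur-dioxide contribution → 0.5141 μm/a
  chloride contribution → 2.052 μm/a
  ⇒ r_corr(copper) = 2.566 μm/a
  mass loss = 2.566 μm/a × 8.96 g/cm³ = 22.99 g·m⁻²·a⁻¹
zinc: f(T) = -0.071·(T−10) [T>10 °C] = -1.1573
  sulphur-dioxide contribution → 0.7835 μm/a
  chloride contribution → 2.098 μm/a
  ⇒ r_corr(zinc) = 2.881 μm/a
  mass loss = 2.881 μm/a × 7.14 g/cm³ = 20.57 g·m⁻²·a⁻¹
Ordering by g·m⁻²·a⁻¹: carbon steel (450) > copper (23) > zinc (20.6)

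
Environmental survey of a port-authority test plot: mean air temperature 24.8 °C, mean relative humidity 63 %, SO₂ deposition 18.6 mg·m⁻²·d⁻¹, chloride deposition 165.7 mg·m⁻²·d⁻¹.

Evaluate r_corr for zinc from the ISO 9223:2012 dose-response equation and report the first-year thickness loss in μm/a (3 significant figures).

zinc: temperature factor f = -0.071·(14.8) = -1.0508
  sulphur-dioxide contribution → 0.2961 μm/a
  chloride contribution → 4.39 μm/a
  ⇒ r_corr(zinc) = 4.686 μm/a

r_corr = 4.69 μm/a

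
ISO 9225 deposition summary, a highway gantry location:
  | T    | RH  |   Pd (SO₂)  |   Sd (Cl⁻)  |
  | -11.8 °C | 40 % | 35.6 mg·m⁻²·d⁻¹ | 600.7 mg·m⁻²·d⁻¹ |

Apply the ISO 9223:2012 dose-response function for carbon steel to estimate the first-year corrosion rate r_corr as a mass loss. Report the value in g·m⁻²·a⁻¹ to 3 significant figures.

carbon steel: temperature factor f = +0.150·(-21.8) = -3.2700
  sulphur-dioxide contribution → 0.9594 μm/a
  chloride contribution → 12.58 μm/a
  ⇒ r_corr(carbon steel) = 13.54 μm/a
Convert to mass loss: 13.54 μm/a × 7.85 g/cm³ = 106.3 g·m⁻²·a⁻¹

r_corr = 106 g·m⁻²·a⁻¹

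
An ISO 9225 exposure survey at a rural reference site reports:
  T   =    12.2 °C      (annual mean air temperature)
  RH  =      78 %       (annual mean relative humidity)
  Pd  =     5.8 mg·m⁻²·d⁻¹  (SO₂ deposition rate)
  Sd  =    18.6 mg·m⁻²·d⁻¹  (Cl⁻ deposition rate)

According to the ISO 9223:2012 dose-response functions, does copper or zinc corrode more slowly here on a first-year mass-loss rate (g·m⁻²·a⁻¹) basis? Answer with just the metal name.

copper: T>10 °C ⇒ hinge -0.080·(12.2−10) = -0.1760
  sulphur-dioxide contribution → 0.6998 μm/a
  chloride contribution → 0.6802 μm/a
  total first-year rate 1.38 μm/a
  mass loss = 1.38 μm/a × 8.96 g/cm³ = 12.36 g·m⁻²·a⁻¹
zinc: f(T) = -0.071·(T−10) [T>10 °C] = -0.1562
  sulphur-dioxide contribution → 0.8648 μm/a
  chloride contribution → 0.4876 μm/a
  ⇒ r_corr(zinc) = 1.352 μm/a
  mass loss = 1.352 μm/a × 7.14 g/cm³ = 9.656 g·m⁻²·a⁻¹
Ordering by g·m⁻²·a⁻¹: copper (12.4) > zinc (9.66)

zinc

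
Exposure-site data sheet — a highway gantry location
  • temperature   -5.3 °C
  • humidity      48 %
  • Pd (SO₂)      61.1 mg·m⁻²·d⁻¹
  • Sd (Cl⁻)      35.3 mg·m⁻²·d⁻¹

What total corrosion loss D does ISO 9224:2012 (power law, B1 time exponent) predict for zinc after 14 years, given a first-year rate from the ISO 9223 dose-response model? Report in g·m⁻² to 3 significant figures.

zinc: T≤10 °C ⇒ hinge +0.038·(-5.3−10) = -0.5814
  Pd branch = 0.0129·Pd^0.44·e^(0.046·RH+f) = 0.4007 μm/a
  Sd branch = 0.0175·Sd^0.57·e^(0.008·RH+0.085·T) = 0.1249 μm/a
  r_corr = 0.4007 + 0.1249 = 0.5256 μm/a
ISO 9224: D(t) = r_corr · t^b with b = 0.813 (zinc, B1)
  D(14) = 0.5256 × 14^0.813 = 0.5256 × 8.547 = 4.492 μm
  Mass loss = 4.492 μm × 7.14 g/cm³ = 32.07 g·m⁻²

D(14) = 32.1 g·m⁻²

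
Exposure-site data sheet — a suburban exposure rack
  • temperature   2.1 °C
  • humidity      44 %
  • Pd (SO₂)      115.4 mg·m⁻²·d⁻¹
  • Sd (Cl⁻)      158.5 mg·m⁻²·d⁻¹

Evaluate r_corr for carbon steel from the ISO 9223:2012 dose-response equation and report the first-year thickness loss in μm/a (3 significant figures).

carbon steel: temperature factor f = +0.150·(-7.9) = -1.1850
  Pd branch = 1.77·Pd^0.52·e^(0.02·RH+f) = 15.41 μm/a
  Sd branch = 0.102·Sd^0.62·e^(0.033·RH+0.04·T) = 10.96 μm/a
  r_corr = 15.41 + 10.96 = 26.37 μm/a

r_corr = 26.4 μm/a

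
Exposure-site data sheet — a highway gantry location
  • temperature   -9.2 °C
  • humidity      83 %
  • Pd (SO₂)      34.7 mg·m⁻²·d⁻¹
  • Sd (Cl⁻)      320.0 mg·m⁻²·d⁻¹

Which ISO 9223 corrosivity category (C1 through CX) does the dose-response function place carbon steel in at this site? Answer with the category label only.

carbon steel: temperature factor f = +0.150·(-19.2) = -2.8800
  Pd branch = 1.77·Pd^0.52·e^(0.02·RH+f) = 3.304 μm/a
  Cl⁻ term: 0.102·320.0^0.62·exp(0.033·83+0.04·-9.2) = 39.04
  r_corr = 3.304 + 39.04 = 42.34 μm/a
ISO 9223 Table 2 (carbon steel): 25 < 42.3 ≤ 50 μm/a ⇒ C3

C3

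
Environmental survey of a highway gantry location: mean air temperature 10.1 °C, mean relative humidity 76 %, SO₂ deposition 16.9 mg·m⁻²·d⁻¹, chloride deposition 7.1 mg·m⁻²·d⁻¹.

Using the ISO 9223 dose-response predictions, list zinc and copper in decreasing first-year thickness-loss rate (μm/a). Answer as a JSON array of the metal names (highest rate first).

["zinc", "copper"]

zinc: f(T) = -0.071·(T−10) [T>10 °C] = -0.0071
  sulphur-dioxide contribution → 1.466 μm/a
  chloride contribution → 0.2318 μm/a
  total first-year rate 1.698 μm/a
copper: temperature factor f = -0.080·(0.1) = -0.0080
  sulphur-dioxide contribution → 0.9715 μm/a
  chloride contribution → 0.4403 μm/a
  total first-year rate 1.412 μm/a
Ordering by μm/a: zinc (1.7) > copper (1.41)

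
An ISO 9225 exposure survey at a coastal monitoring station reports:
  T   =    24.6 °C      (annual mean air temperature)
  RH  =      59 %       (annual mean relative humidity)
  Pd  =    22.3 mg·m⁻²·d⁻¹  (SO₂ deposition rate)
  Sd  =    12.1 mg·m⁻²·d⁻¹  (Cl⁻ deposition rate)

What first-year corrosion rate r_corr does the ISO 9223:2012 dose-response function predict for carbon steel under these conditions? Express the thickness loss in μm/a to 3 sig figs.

carbon steel: T>10 °C ⇒ hinge -0.054·(24.6−10) = -0.7884
  SO₂ term: 1.77·22.3^0.52·exp(0.02·59-0.7884) = 13.16
  Sd branch = 0.102·Sd^0.62·e^(0.033·RH+0.04·T) = 8.971 μm/a
  r_corr = 13.16 + 8.971 = 22.13 μm/a

r_corr = 22.1 μm/a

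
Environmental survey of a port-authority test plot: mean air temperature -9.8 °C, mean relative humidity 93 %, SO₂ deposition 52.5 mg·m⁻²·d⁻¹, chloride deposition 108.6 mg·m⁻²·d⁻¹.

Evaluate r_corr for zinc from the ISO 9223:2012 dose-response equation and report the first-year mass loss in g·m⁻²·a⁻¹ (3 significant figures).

r_corr = 19.5 g·m⁻²·a⁻¹

zinc: T≤10 °C ⇒ hinge +0.038·(-9.8−10) = -0.7524
  SO₂ term: 0.0129·52.5^0.44·exp(0.046·93-0.7524) = 2.504
  Cl⁻ term: 0.0175·108.6^0.57·exp(0.008·93+0.085·-9.8) = 0.2316
  sum: 2.504 + 0.2316 → r_corr = 2.735 μm/a
Convert to mass loss: 2.735 μm/a × 7.14 g/cm³ = 19.53 g·m⁻²·a⁻¹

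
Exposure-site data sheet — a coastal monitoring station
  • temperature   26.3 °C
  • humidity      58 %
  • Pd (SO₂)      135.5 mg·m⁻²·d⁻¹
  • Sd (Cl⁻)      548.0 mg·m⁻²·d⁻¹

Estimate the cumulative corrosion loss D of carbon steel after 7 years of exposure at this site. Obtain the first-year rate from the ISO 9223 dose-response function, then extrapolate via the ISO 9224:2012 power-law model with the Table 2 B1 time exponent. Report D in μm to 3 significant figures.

carbon steel: T>10 °C ⇒ hinge -0.054·(26.3−10) = -0.8802
  sulphur-dioxide contribution → 30.07 μm/a
  chloride contribution → 98.8 μm/a
  total first-year rate 128.9 μm/a
ISO 9224: D(t) = r_corr · t^b with b = 0.523 (carbon steel, B1)
  D(7) = 128.9 × 7^0.523 = 128.9 × 2.767 = 356.6 μm

D(7) = 357 μm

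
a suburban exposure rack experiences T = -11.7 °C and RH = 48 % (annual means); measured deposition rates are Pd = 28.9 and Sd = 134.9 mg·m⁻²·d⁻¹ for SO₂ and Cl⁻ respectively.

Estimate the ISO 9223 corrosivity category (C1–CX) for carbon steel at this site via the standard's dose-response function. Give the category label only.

carbon steel: T≤10 °C ⇒ hinge +0.150·(-11.7−10) = -3.2550
  SO₂ term: 1.77·28.9^0.52·exp(0.02·48-3.2550) = 1.025
  Cl⁻ term: 0.102·134.9^0.62·exp(0.033·48+0.04·-11.7) = 6.514
  sum: 1.025 + 6.514 → r_corr = 7.54 μm/a
ISO 9223 Table 2 (carbon steel): 1.3 < 7.54 ≤ 25 μm/a ⇒ C2

C2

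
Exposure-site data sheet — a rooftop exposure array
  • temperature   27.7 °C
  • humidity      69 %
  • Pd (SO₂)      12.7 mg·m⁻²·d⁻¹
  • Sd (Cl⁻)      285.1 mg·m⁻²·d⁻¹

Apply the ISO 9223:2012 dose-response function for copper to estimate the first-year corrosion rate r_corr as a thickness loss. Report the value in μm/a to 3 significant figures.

copper: temperature factor f = -0.080·(17.7) = -1.4160
  sulphur-dioxide contribution → 0.146 μm/a
  chloride contribution → 2.197 μm/a
  ⇒ r_corr(copper) = 2.343 μm/a

r_corr = 2.34 μm/a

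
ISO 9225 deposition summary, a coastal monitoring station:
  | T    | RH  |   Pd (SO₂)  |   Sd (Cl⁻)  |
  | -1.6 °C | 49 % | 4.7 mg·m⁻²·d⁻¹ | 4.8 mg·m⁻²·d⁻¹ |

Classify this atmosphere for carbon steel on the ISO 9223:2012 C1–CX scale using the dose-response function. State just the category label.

C2

carbon steel: temperature factor f = +0.150·(-11.6) = -1.7400
  sulphur-dioxide contribution → 1.851 μm/a
  chloride contribution → 1.275 μm/a
  total first-year rate 3.126 μm/a
ISO 9223 Table 2 (carbon steel): 1.3 < 3.13 ≤ 25 μm/a ⇒ C2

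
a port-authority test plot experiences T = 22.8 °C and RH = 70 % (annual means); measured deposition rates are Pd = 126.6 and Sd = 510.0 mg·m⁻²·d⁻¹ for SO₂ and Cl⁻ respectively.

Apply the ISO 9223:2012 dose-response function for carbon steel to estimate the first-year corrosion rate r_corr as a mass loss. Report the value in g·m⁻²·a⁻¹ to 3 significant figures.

carbon steel: temperature factor f = -0.054·(12.8) = -0.6912
  Pd branch = 1.77·Pd^0.52·e^(0.02·RH+f) = 44.57 μm/a
  Sd branch = 0.102·Sd^0.62·e^(0.033·RH+0.04·T) = 122.1 μm/a
  sum: 44.57 + 122.1 → r_corr = 166.6 μm/a
Convert to mass loss: 166.6 μm/a × 7.85 g/cm³ = 1308 g·m⁻²·a⁻¹

r_corr = 1.31e+03 g·m⁻²·a⁻¹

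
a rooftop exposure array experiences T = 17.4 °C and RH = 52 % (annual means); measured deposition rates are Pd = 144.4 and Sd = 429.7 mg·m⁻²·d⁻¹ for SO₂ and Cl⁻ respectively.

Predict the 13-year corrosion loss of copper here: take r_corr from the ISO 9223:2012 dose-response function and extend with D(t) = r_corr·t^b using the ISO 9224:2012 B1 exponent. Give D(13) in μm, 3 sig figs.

D(13) = 5.72 μm

copper: f(T) = -0.080·(T−10) [T>10 °C] = -0.5920
  Pd branch = 0.0053·Pd^0.26·e^(0.059·RH+f) = 0.2297 μm/a
  Cl⁻ term: 0.01025·429.7^0.27·exp(0.036·52+0.049·17.4) = 0.8034
  r_corr = 0.2297 + 0.8034 = 1.033 μm/a
ISO 9224: D(t) = r_corr · t^b with b = 0.667 (copper, B1)
  D(13) = 1.033 × 13^0.667 = 1.033 × 5.534 = 5.717 μm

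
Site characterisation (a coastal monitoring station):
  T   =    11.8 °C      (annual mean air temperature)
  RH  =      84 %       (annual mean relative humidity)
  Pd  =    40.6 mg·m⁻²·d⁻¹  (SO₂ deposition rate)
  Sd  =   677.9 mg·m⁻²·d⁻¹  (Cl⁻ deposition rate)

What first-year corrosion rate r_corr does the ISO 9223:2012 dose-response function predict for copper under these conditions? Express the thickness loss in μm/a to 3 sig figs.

r_corr = 3.89 μm/a

copper: f(T) = -0.080·(T−10) [T>10 °C] = -0.1440
  sulphur-dioxide contribution → 1.707 μm/a
  chloride contribution → 2.186 μm/a
  ⇒ r_corr(copper) = 3.893 μm/a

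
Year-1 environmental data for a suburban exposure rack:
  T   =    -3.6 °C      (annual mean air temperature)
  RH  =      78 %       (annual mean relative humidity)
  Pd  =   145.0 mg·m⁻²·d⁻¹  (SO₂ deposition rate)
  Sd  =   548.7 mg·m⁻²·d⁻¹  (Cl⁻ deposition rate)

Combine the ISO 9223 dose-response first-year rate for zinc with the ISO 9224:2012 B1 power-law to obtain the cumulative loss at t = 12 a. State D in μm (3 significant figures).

zinc: temperature factor f = +0.038·(-13.6) = -0.5168
  sulphur-dioxide contribution → 2.485 μm/a
  chloride contribution → 0.8761 μm/a
  total first-year rate 3.362 μm/a
Power-law: D(12) = r_corr · 12^0.813
  D(12) = 3.362 × 12^0.813 = 3.362 × 7.54 = 25.35 μm

D(12) = 25.3 μm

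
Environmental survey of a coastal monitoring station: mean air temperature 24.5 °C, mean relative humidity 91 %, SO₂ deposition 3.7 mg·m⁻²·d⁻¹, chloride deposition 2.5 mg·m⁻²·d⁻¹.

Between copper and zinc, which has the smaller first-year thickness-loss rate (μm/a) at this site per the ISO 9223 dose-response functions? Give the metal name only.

copper: temperature factor f = -0.080·(14.5) = -1.1600
  SO₂ term: 0.0053·3.7^0.26·exp(0.059·91-1.1600) = 0.5011
  Sd branch = 0.01025·Sd^0.27·e^(0.036·RH+0.049·T) = 1.154 μm/a
  sum: 0.5011 + 1.154 → r_corr = 1.655 μm/a
zinc: temperature factor f = -0.071·(14.5) = -1.0295
  Pd branch = 0.0129·Pd^0.44·e^(0.046·RH+f) = 0.5388 μm/a
  Sd branch = 0.0175·Sd^0.57·e^(0.008·RH+0.085·T) = 0.4903 μm/a
  r_corr = 0.5388 + 0.4903 = 1.029 μm/a
Ordering by μm/a: copper (1.66) > zinc (1.03)

zinc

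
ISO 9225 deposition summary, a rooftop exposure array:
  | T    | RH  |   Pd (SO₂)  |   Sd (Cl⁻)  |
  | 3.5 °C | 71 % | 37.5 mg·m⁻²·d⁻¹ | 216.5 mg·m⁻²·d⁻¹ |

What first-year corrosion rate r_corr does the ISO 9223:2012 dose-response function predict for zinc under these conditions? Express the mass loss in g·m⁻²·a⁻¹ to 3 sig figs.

zinc: temperature factor f = +0.038·(-6.5) = -0.2470
  SO₂ term: 0.0129·37.5^0.44·exp(0.046·71-0.2470) = 1.301
  Cl⁻ term: 0.0175·216.5^0.57·exp(0.008·71+0.085·3.5) = 0.8915
  r_corr = 1.301 + 0.8915 = 2.193 μm/a
Convert to mass loss: 2.193 μm/a × 7.14 g/cm³ = 15.66 g·m⁻²·a⁻¹

r_corr = 15.7 g·m⁻²·a⁻¹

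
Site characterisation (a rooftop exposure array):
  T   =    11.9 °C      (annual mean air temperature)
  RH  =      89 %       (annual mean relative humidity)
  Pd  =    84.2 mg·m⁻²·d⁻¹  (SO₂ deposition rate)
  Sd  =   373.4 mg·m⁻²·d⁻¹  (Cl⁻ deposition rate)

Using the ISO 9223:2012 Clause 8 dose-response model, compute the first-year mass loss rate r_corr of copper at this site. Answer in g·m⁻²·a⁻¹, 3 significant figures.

r_corr = 44.7 g·m⁻²·a⁻¹

copper: T>10 °C ⇒ hinge -0.080·(11.9−10) = -0.1520
  sulphur-dioxide contribution → 2.75 μm/a
  chloride contribution → 2.238 μm/a
  total first-year rate 4.988 μm/a
Convert to mass loss: 4.988 μm/a × 8.96 g/cm³ = 44.7 g·m⁻²·a⁻¹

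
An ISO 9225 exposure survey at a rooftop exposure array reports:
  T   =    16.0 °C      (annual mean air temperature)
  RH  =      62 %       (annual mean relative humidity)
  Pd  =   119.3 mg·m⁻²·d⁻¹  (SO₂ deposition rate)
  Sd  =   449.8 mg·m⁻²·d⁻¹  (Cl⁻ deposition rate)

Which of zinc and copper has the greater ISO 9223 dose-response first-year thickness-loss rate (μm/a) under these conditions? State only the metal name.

zinc: T>10 °C ⇒ hinge -0.071·(16.0−10) = -0.4260
  Pd branch = 0.0129·Pd^0.44·e^(0.046·RH+f) = 1.196 μm/a
  Cl⁻ term: 0.0175·449.8^0.57·exp(0.008·62+0.085·16.0) = 3.642
  r_corr = 1.196 + 3.642 = 4.838 μm/a
copper: T>10 °C ⇒ hinge -0.080·(16.0−10) = -0.4800
  SO₂ term: 0.0053·119.3^0.26·exp(0.059·62-0.4800) = 0.441
  Cl⁻ term: 0.01025·449.8^0.27·exp(0.036·62+0.049·16.0) = 1.089
  r_corr = 0.441 + 1.089 = 1.53 μm/a
Ordering by μm/a: zinc (4.84) > copper (1.53)

zinc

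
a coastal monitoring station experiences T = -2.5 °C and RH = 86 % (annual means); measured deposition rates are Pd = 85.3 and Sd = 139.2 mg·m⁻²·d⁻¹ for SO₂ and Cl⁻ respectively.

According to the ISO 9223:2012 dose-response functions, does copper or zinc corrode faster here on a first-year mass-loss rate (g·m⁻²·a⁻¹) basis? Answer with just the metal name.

copper: temperature factor f = +0.126·(-12.5) = -1.5750
  Pd branch = 0.0053·Pd^0.26·e^(0.059·RH+f) = 0.5571 μm/a
  Cl⁻ term: 0.01025·139.2^0.27·exp(0.036·86+0.049·-2.5) = 0.7601
  r_corr = 0.5571 + 0.7601 = 1.317 μm/a
  mass loss = 1.317 μm/a × 8.96 g/cm³ = 11.8 g·m⁻²·a⁻¹
zinc: temperature factor f = +0.038·(-12.5) = -0.4750
  SO₂ term: 0.0129·85.3^0.44·exp(0.046·86-0.4750) = 2.965
  Sd branch = 0.0175·Sd^0.57·e^(0.008·RH+0.085·T) = 0.4693 μm/a
  r_corr = 2.965 + 0.4693 = 3.434 μm/a
  mass loss = 3.434 μm/a × 7.14 g/cm³ = 24.52 g·m⁻²·a⁻¹
Ordering by g·m⁻²·a⁻¹: zinc (24.5) > copper (11.8)

zinc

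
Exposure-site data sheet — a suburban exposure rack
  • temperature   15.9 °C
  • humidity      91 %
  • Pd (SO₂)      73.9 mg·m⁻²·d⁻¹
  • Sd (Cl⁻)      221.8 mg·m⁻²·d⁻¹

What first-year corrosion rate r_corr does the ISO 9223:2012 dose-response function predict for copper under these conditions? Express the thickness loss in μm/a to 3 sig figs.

copper: f(T) = -0.080·(T−10) [T>10 °C] = -0.4720
  sulphur-dioxide contribution → 2.172 μm/a
  chloride contribution → 2.542 μm/a
  ⇒ r_corr(copper) = 4.714 μm/a

r_corr = 4.71 μm/a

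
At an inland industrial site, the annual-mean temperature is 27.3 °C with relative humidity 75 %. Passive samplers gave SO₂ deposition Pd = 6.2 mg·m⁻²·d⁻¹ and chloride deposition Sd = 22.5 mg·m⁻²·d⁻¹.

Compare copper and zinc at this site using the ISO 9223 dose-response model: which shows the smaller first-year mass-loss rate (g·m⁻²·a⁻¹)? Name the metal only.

copper

copper: T>10 °C ⇒ hinge -0.080·(27.3−10) = -1.3840
  SO₂ term: 0.0053·6.2^0.26·exp(0.059·75-1.3840) = 0.1782
  Cl⁻ term: 0.01025·22.5^0.27·exp(0.036·75+0.049·27.3) = 1.347
  r_corr = 0.1782 + 1.347 = 1.525 μm/a
  mass loss = 1.525 μm/a × 8.96 g/cm³ = 13.67 g·m⁻²·a⁻¹
zinc: T>10 °C ⇒ hinge -0.071·(27.3−10) = -1.2283
  SO₂ term: 0.0129·6.2^0.44·exp(0.046·75-1.2283) = 0.2655
  Sd branch = 0.0175·Sd^0.57·e^(0.008·RH+0.085·T) = 1.915 μm/a
  r_corr = 0.2655 + 1.915 = 2.18 μm/a
  mass loss = 2.18 μm/a × 7.14 g/cm³ = 15.57 g·m⁻²·a⁻¹
Ordering by g·m⁻²·a⁻¹: zinc (15.6) > copper (13.7)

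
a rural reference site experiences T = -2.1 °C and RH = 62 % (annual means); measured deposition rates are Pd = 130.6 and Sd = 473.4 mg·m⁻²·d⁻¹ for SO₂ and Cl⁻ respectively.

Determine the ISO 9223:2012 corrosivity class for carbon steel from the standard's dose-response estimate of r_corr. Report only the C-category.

C3

carbon steel: f(T) = +0.150·(T−10) [T≤10 °C] = -1.8150
  Pd branch = 1.77·Pd^0.52·e^(0.02·RH+f) = 12.55 μm/a
  Sd branch = 0.102·Sd^0.62·e^(0.033·RH+0.04·T) = 33.06 μm/a
  sum: 12.55 + 33.06 → r_corr = 45.61 μm/a
Category bounds: 25…50 μm/a bracket r_corr ⇒ C3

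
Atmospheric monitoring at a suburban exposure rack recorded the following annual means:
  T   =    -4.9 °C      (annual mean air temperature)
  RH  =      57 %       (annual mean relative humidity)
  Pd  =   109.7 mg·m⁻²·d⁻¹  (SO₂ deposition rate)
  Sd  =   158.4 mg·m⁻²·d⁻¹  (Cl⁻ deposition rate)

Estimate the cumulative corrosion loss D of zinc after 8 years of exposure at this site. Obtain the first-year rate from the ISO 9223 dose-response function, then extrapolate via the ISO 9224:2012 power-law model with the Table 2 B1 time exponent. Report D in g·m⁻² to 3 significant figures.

D(8) = 43.5 g·m⁻²

zinc: temperature factor f = +0.038·(-14.9) = -0.5662
  SO₂ term: 0.0129·109.7^0.44·exp(0.046·57-0.5662) = 0.7963
  Sd branch = 0.0175·Sd^0.57·e^(0.008·RH+0.085·T) = 0.3266 μm/a
  r_corr = 0.7963 + 0.3266 = 1.123 μm/a
ISO 9224: D(t) = r_corr · t^b with b = 0.813 (zinc, B1)
  D(8) = 1.123 × 8^0.813 = 1.123 × 5.423 = 6.09 μm
  Mass loss = 6.09 μm × 7.14 g/cm³ = 43.48 g·m⁻²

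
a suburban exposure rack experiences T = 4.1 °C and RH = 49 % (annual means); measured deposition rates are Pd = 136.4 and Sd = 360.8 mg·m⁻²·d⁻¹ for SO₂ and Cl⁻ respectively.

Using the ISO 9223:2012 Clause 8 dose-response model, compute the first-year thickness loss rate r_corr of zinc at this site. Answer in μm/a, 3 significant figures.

r_corr = 1.91 μm/a

zinc: temperature factor f = +0.038·(-5.9) = -0.2242
  sulphur-dioxide contribution → 0.854 μm/a
  chloride contribution → 1.053 μm/a
  total first-year rate 1.907 μm/a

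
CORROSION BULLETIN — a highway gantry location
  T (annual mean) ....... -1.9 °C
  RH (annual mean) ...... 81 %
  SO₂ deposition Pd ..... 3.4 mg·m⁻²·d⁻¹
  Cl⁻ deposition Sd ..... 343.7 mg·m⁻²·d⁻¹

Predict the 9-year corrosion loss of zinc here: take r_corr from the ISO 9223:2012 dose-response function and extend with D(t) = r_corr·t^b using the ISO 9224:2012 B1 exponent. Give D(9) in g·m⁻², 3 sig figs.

D(9) = 58.7 g·m⁻²

zinc: T≤10 °C ⇒ hinge +0.038·(-1.9−10) = -0.4522
  sulphur-dioxide contribution → 0.5838 μm/a
  chloride contribution → 0.7942 μm/a
  total first-year rate 1.378 μm/a
Long-term exponent b (ISO 9224 Table 2, B1) = 0.813
  D(9) = 1.378 × 9^0.813 = 1.378 × 5.968 = 8.223 μm
  Mass loss = 8.223 μm × 7.14 g/cm³ = 58.71 g·m⁻²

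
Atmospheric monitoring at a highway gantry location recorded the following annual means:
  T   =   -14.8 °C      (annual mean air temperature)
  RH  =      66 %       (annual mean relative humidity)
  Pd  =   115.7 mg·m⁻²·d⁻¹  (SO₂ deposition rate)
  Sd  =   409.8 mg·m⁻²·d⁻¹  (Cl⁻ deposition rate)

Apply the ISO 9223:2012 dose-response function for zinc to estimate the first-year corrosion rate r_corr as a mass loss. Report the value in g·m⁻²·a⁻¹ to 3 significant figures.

r_corr = 7.90 g·m⁻²·a⁻¹

zinc: temperature factor f = +0.038·(-24.8) = -0.9424
  SO₂ term: 0.0129·115.7^0.44·exp(0.046·66-0.9424) = 0.8466
  Sd branch = 0.0175·Sd^0.57·e^(0.008·RH+0.085·T) = 0.2601 μm/a
  sum: 0.8466 + 0.2601 → r_corr = 1.107 μm/a
Convert to mass loss: 1.107 μm/a × 7.14 g/cm³ = 7.902 g·m⁻²·a⁻¹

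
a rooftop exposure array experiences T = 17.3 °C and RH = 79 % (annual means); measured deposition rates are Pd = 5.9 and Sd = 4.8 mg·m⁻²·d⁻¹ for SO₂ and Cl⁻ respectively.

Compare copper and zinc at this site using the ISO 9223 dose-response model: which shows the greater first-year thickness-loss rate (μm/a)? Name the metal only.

copper: T>10 °C ⇒ hinge -0.080·(17.3−10) = -0.5840
  SO₂ term: 0.0053·5.9^0.26·exp(0.059·79-0.5840) = 0.4958
  Sd branch = 0.01025·Sd^0.27·e^(0.036·RH+0.049·T) = 0.628 μm/a
  r_corr = 0.4958 + 0.628 = 1.124 μm/a
zinc: temperature factor f = -0.071·(7.3) = -0.5183
  SO₂ term: 0.0129·5.9^0.44·exp(0.046·79-0.5183) = 0.6352
  Sd branch = 0.0175·Sd^0.57·e^(0.008·RH+0.085·T) = 0.3503 μm/a
  sum: 0.6352 + 0.3503 → r_corr = 0.9855 μm/a
Ordering by μm/a: copper (1.12) > zinc (0.985)

copper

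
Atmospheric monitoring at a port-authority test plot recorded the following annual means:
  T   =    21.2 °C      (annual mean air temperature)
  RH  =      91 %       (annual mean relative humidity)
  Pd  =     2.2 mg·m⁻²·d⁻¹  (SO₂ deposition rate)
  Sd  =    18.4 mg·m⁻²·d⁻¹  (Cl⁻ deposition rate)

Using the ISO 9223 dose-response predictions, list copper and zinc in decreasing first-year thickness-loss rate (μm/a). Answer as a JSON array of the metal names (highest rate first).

["copper", "zinc"]

copper: temperature factor f = -0.080·(11.2) = -0.8960
  Pd branch = 0.0053·Pd^0.26·e^(0.059·RH+f) = 0.57 μm/a
  Cl⁻ term: 0.01025·18.4^0.27·exp(0.036·91+0.049·21.2) = 1.683
  sum: 0.57 + 1.683 → r_corr = 2.253 μm/a
zinc: temperature factor f = -0.071·(11.2) = -0.7952
  Pd branch = 0.0129·Pd^0.44·e^(0.046·RH+f) = 0.5418 μm/a
  Cl⁻ term: 0.0175·18.4^0.57·exp(0.008·91+0.085·21.2) = 1.155
  sum: 0.5418 + 1.155 → r_corr = 1.697 μm/a
Ordering by μm/a: copper (2.25) > zinc (1.7)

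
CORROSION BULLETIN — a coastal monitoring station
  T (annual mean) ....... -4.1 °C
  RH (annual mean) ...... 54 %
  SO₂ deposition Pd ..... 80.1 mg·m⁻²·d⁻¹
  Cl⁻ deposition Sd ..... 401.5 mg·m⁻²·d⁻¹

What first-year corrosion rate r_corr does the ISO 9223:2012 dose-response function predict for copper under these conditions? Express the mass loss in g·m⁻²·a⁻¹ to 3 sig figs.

copper: f(T) = +0.126·(T−10) [T≤10 °C] = -1.7766
  sulphur-dioxide contribution → 0.06781 μm/a
  chloride contribution → 0.2956 μm/a
  ⇒ r_corr(copper) = 0.3634 μm/a
Convert to mass loss: 0.3634 μm/a × 8.96 g/cm³ = 3.256 g·m⁻²·a⁻¹

r_corr = 3.26 g·m⁻²·a⁻¹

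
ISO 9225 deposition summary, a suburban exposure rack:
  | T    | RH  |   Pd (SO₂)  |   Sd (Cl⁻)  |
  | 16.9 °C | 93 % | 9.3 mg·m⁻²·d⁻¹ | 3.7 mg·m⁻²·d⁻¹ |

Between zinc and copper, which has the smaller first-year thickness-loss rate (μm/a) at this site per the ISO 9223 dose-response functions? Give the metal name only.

zinc: T>10 °C ⇒ hinge -0.071·(16.9−10) = -0.4899
  sulphur-dioxide contribution → 1.52 μm/a
  chloride contribution → 0.3265 μm/a
  ⇒ r_corr(zinc) = 1.847 μm/a
copper: temperature factor f = -0.080·(6.9) = -0.5520
  sulphur-dioxide contribution → 1.316 μm/a
  chloride contribution → 0.9502 μm/a
  total first-year rate 2.266 μm/a
Ordering by μm/a: copper (2.27) > zinc (1.85)

zinc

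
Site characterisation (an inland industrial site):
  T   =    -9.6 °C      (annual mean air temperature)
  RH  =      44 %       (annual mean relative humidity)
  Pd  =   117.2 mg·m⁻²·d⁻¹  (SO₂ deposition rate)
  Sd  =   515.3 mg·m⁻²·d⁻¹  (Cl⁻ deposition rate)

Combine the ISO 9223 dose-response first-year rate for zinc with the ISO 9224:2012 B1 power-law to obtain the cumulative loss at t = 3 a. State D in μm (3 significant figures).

D(3) = 1.87 μm

zinc: f(T) = +0.038·(T−10) [T≤10 °C] = -0.7448
  SO₂ term: 0.0129·117.2^0.44·exp(0.046·44-0.7448) = 0.3771
  Sd branch = 0.0175·Sd^0.57·e^(0.008·RH+0.085·T) = 0.3867 μm/a
  r_corr = 0.3771 + 0.3867 = 0.7638 μm/a
Long-term exponent b (ISO 9224 Table 2, B1) = 0.813
  D(3) = 0.7638 × 3^0.813 = 0.7638 × 2.443 = 1.866 μm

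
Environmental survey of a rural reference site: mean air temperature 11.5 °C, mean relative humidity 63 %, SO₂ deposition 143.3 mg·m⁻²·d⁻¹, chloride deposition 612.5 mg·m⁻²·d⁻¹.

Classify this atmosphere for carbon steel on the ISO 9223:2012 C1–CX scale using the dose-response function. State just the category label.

C5

carbon steel: T>10 °C ⇒ hinge -0.054·(11.5−10) = -0.0810
  SO₂ term: 1.77·143.3^0.52·exp(0.02·63-0.0810) = 76.08
  Sd branch = 0.102·Sd^0.62·e^(0.033·RH+0.04·T) = 69.07 μm/a
  r_corr = 76.08 + 69.07 = 145.1 μm/a
Category bounds: 80…200 μm/a bracket r_corr ⇒ C5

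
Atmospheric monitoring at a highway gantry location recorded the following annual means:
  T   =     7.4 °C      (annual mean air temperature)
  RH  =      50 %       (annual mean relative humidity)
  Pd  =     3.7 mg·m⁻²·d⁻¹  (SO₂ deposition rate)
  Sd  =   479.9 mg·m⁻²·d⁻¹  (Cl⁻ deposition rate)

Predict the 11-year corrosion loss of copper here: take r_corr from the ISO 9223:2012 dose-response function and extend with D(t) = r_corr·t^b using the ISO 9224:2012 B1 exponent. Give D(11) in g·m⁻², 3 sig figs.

copper: T≤10 °C ⇒ hinge +0.126·(7.4−10) = -0.3276
  Pd branch = 0.0053·Pd^0.26·e^(0.059·RH+f) = 0.1025 μm/a
  Cl⁻ term: 0.01025·479.9^0.27·exp(0.036·50+0.049·7.4) = 0.4719
  r_corr = 0.1025 + 0.4719 = 0.5744 μm/a
ISO 9224: D(t) = r_corr · t^b with b = 0.667 (copper, B1)
  D(11) = 0.5744 × 11^0.667 = 0.5744 × 4.95 = 2.843 μm
  Mass loss = 2.843 μm × 8.96 g/cm³ = 25.48 g·m⁻²

D(11) = 25.5 g·m⁻²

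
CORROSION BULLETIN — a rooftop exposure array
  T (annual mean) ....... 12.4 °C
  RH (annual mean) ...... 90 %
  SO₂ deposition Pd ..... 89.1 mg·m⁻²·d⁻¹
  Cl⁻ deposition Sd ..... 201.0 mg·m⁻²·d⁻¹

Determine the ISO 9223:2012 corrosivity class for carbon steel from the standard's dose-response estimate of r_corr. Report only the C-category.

carbon steel: temperature factor f = -0.054·(2.4) = -0.1296
  SO₂ term: 1.77·89.1^0.52·exp(0.02·90-0.1296) = 97.13
  Cl⁻ term: 0.102·201.0^0.62·exp(0.033·90+0.04·12.4) = 87.47
  sum: 97.13 + 87.47 → r_corr = 184.6 μm/a
Category bounds: 80…200 μm/a bracket r_corr ⇒ C5

C5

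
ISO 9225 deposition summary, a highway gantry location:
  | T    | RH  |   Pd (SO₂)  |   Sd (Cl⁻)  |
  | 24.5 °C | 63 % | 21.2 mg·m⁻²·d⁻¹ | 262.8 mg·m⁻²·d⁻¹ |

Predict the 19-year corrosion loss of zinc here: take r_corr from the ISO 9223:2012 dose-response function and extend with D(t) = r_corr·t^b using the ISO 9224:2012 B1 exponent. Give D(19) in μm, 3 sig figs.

zinc: T>10 °C ⇒ hinge -0.071·(24.5−10) = -1.0295
  SO₂ term: 0.0129·21.2^0.44·exp(0.046·63-1.0295) = 0.3204
  Sd branch = 0.0175·Sd^0.57·e^(0.008·RH+0.085·T) = 5.566 μm/a
  sum: 0.3204 + 5.566 → r_corr = 5.886 μm/a
Power-law: D(19) = r_corr · 19^0.813
  D(19) = 5.886 × 19^0.813 = 5.886 × 10.96 = 64.49 μm

D(19) = 64.5 μm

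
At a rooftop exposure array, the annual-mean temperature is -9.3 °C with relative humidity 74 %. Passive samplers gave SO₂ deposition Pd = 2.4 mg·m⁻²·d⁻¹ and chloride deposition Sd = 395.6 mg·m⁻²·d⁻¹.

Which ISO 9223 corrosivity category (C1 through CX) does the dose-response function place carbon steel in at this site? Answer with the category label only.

carbon steel: T≤10 °C ⇒ hinge +0.150·(-9.3−10) = -2.8950
  Pd branch = 1.77·Pd^0.52·e^(0.02·RH+f) = 0.6779 μm/a
  Cl⁻ term: 0.102·395.6^0.62·exp(0.033·74+0.04·-9.3) = 32.95
  sum: 0.6779 + 32.95 → r_corr = 33.63 μm/a
33.6 μm/a falls in (25, 50] for carbon steel → category C3

C3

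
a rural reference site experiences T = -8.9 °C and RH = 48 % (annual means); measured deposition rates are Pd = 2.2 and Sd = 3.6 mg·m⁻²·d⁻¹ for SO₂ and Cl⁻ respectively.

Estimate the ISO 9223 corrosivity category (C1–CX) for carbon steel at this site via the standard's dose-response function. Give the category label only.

carbon steel: f(T) = +0.150·(T−10) [T≤10 °C] = -2.8350
  sulphur-dioxide contribution → 0.409 μm/a
  chloride contribution → 0.7706 μm/a
  total first-year rate 1.18 μm/a
Category bounds: 0…1.3 μm/a bracket r_corr ⇒ C1

C1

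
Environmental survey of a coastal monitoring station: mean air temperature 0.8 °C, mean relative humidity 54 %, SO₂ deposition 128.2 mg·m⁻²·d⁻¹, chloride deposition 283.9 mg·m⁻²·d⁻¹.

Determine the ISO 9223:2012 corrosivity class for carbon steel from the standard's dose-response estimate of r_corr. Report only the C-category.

C3

carbon steel: f(T) = +0.150·(T−10) [T≤10 °C] = -1.3800
  sulphur-dioxide contribution → 16.36 μm/a
  chloride contribution → 20.77 μm/a
  ⇒ r_corr(carbon steel) = 37.13 μm/a
Category bounds: 25…50 μm/a bracket r_corr ⇒ C3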